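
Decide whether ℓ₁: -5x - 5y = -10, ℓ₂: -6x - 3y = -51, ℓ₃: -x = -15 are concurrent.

Intersecting ℓ₁ and ℓ₂: solving the 2×2 system gives (x, y) = (15, -13).
Substitute into ℓ₃: (-1)(15) + (0)(-13) = -15.
This equals -15, so (15, -13) lies on all three lines and they are concurrent.

Yes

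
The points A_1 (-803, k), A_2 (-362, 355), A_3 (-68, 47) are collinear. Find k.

The three points are collinear iff det[A_1A_2; A_1A_3] = 0.
This determinant is linear in k: (294)k + (-240198) = 0, so k = 817.

817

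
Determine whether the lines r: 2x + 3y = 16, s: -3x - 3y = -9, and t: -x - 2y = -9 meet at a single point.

Lines aᵢx + bᵢy = cᵢ with pairwise distinct directions are concurrent exactly when det[aᵢ bᵢ cᵢ] = 0.
Here the determinant is 12.
Nonzero, so no common point exists.

No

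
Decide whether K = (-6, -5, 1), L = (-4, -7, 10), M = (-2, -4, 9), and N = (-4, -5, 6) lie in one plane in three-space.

Yes

A normal to the plane through K, L, M is n = KL × KM = (-25, 20, 10).
The plane has equation n·P = 60. For N: n·N = 60.
Equal, so N lies in the plane and all four are coplanar.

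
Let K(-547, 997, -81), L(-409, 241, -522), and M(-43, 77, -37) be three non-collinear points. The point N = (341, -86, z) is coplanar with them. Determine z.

Coplanarity requires KL · (KM × KN) = 0.
KL = (138, -756, -441), KM = (504, -920, 44); the triple product is linear in z with coefficient 254064 and constant term -121950720.
Setting it to zero: z = 480.

480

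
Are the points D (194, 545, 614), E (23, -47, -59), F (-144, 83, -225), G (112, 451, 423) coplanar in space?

The four points are coplanar iff the 3×3 determinant with rows DE, DF, DG is zero.
Rows: (-171, -592, -673), (-338, -462, -839), (-82, -94, -191).
Expanding along the first row: (-171)(9376) − (-592)(-4240) + (-673)(-6112) = 0.
Zero determinant ⇒ coplanar.

Yes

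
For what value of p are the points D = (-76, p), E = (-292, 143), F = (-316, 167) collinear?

-73

Collinearity: (D − E) must be parallel to (F − E) = (-24, 24).
Cross-multiplying the components: (p − 143)·(-24) = (216)·(24).
Solving gives p = -73.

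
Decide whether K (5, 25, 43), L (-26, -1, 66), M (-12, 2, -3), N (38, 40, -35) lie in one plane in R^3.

A normal to the plane through K, L, M is n = KL × KM = (1725, -1817, 271).
The plane has equation n·P = -25147. For N: n·N = -16615.
-16615 ≠ -25147, so N is off the plane.

No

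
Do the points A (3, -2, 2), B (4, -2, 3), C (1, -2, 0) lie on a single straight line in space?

Yes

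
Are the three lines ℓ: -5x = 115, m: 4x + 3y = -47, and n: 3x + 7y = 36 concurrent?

Yes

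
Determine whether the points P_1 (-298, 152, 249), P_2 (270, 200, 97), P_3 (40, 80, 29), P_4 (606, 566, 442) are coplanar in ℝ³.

Yes

The four points are coplanar iff the 3×3 determinant with rows P_1P_2, P_1P_3, P_1P_4 is zero.
Rows: (568, 48, -152), (338, -72, -220), (904, 414, 193).
Expanding along the first row: (568)(77184) − (48)(264114) + (-152)(205020) = 0.
Zero determinant ⇒ coplanar.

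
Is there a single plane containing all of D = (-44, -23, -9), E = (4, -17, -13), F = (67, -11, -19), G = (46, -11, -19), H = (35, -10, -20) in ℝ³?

The plane through D, E, F has normal n = DE × DF = (-12, 36, -90) and equation n·P = 510.
Checking the remaining points: n·G = 762, n·H = 1020.
Since n·G = 762 ≠ 510, G is off the plane and the points are not all coplanar.

No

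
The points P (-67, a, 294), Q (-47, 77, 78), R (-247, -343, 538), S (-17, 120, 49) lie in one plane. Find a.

-50

Coplanarity ⇔ det[PQ; PR; PS] = 0.
Expanding, this is linear in a: (-8000)a + (-400000) = 0.
So a = -50.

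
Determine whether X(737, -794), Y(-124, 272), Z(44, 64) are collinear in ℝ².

Yes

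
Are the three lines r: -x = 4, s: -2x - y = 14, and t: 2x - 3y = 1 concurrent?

No

Lines aᵢx + bᵢy = cᵢ with pairwise distinct directions are concurrent exactly when det[aᵢ bᵢ cᵢ] = 0.
Here the determinant is -9.
Nonzero, so no common point exists.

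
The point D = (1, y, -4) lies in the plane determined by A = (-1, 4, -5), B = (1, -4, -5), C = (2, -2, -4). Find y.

2

The plane through A, B, C has equation −8x − 2y + 12z = -60.
Substituting D: (-2)y + (-56) = -60, so y = 2.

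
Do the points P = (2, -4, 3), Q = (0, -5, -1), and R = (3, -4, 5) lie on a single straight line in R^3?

No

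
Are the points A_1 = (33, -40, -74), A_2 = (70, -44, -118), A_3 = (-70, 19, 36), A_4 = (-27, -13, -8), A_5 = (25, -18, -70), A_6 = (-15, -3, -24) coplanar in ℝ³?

The plane through A_1, A_2, A_3 has normal n = A_1A_2 × A_1A_3 = (2156, 462, 1771) and equation n·P = -78386.
Checking the remaining points: n·A_4 = -78386, n·A_5 = -78386, n·A_6 = -76230.
Since n·A_6 = -76230 ≠ -78386, A_6 is off the plane and the points are not all coplanar.

No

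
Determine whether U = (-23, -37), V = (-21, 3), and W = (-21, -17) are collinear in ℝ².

No

UV = (2, 40), UW = (2, 20).
det[UV; UW] = (2)(20) − (40)(2) = -40.
The determinant is nonzero, so they are not collinear.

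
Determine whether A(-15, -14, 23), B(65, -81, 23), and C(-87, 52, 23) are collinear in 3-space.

No

AB = (80, -67, 0), AC = (-72, 66, 0).
Comparing components 1 and 2: (80)(66) − (-67)(-72) = 456 ≠ 0, so AB and AC are not parallel and the points are not collinear.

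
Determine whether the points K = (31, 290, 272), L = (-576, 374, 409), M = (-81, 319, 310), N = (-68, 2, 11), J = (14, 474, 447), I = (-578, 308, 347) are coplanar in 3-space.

No

The plane through K, L, M has normal n = KL × KM = (-781, 7722, -8195) and equation n·P = -13871.
Checking the remaining points: n·N = -21593, n·J = -13871, n·I = -13871.
Since n·N = -21593 ≠ -13871, N is off the plane and the points are not all coplanar.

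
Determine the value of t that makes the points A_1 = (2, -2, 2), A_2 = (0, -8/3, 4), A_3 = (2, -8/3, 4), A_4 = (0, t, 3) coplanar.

-7/3

Normal to plane A_1A_2A_3: n = (0, 4, 4/3); plane equation n·P = -16/3.
Requiring n·A_4 = -16/3: (4)t + (4) = -16/3.
So t = -7/3.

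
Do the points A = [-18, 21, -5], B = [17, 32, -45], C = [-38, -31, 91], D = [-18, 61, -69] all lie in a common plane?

Yes

The four points are coplanar iff the 3×3 determinant with rows AB, AC, AD is zero.
Rows: (35, 11, -40), (-20, -52, 96), (0, 40, -64).
Expanding along the first row: (35)(-512) − (11)(1280) + (-40)(-800) = 0.
Zero determinant ⇒ coplanar.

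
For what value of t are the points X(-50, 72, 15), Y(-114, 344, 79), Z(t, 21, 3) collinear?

Collinearity requires XY × XZ = 0; each component is linear in t.
The y-component gives (64)t + (2432) = 0, so t = -38.
The remaining components then also vanish.

-38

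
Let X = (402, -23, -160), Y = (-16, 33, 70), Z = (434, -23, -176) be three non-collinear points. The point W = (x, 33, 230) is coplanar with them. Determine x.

-336

A normal to the plane is n = XY × XZ = (-896, 672, -1792).
W lies in the plane iff n · XW = 0.
This gives (-896)x + (-301056) = 0, so x = -336.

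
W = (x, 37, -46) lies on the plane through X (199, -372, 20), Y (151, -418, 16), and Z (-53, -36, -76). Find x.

A normal to the plane is n = XY × XZ = (5760, -3600, -27720).
W lies in the plane iff n · XW = 0.
This gives (5760)x + (-789120) = 0, so x = 137.

137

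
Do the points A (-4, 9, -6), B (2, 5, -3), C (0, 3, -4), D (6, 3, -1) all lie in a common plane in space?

Yes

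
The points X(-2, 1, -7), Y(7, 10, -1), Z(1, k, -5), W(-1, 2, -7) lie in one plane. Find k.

4

Normal to plane XYW: n = (-6, 6, 0); plane equation n·P = 18.
Requiring n·Z = 18: (6)k + (-6) = 18.
So k = 4.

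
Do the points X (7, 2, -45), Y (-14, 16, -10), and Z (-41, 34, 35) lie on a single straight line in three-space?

Yes

XY = (-21, 14, 35), XZ = (-48, 32, 80).
XY × XZ = (0, 0, 0).
The cross product vanishes, so the three points are collinear.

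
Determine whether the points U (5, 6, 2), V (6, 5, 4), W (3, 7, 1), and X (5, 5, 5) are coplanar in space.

Yes

With U as base: UV = (1, -1, 2), UW = (-2, 1, -1), UX = (0, -1, 3).
UW × UX = (2, 6, 2).
UV · (UW × UX) = 0.
The scalar triple product vanishes, so the four points are coplanar.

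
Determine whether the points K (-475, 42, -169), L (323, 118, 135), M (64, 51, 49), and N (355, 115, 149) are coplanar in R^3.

The four points are coplanar iff the 3×3 determinant with rows KL, KM, KN is zero.
Rows: (798, 76, 304), (539, 9, 218), (830, 73, 318).
Expanding along the first row: (798)(-13052) − (76)(-9538) + (304)(31877) = 0.
Zero determinant ⇒ coplanar.

Yes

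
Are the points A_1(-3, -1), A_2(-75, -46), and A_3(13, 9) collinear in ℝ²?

A_1A_2 = (-72, -45), A_1A_3 = (16, 10).
det[A_1A_2; A_1A_3] = (-72)(10) − (-45)(16) = 0.
The determinant is zero, so the points are collinear.

Yes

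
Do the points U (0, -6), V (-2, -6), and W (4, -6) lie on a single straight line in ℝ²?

Yes

UV = (-2, 0), UW = (4, 0).
Checking proportionality: UW = -2·UV, so the vectors are parallel and the points are collinear.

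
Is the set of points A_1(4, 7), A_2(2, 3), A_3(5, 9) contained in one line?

Yes

A_1A_2 = (-2, -4), A_1A_3 = (1, 2).
Checking proportionality: A_1A_3 = -1/2·A_1A_2, so the vectors are parallel and the points are collinear.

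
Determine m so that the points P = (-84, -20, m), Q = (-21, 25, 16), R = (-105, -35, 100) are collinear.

Collinearity requires PQ × PR = 0; each component is linear in m.
The x-component gives (-60)m + (4740) = 0, so m = 79.
The remaining components then also vanish.

79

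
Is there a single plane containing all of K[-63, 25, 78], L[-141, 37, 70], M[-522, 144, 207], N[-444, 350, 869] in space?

No

A normal to the plane through K, L, M is n = KL × KM = (2500, 13734, -3774).
The plane has equation n·P = -108522. For N: n·N = 417294.
417294 ≠ -108522, so N is off the plane.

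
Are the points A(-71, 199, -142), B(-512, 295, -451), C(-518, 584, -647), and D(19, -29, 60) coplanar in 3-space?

Yes

With A as base: AB = (-441, 96, -309), AC = (-447, 385, -505), AD = (90, -228, 202).
AC × AD = (-37370, 44844, 67266).
AB · (AC × AD) = 0.
The scalar triple product vanishes, so the four points are coplanar.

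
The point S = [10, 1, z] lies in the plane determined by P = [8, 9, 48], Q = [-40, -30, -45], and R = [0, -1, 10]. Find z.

-10

The plane through P, Q, R has equation 552x − 1080y + 168z = 2760.
Substituting S: (168)z + (4440) = 2760, so z = -10.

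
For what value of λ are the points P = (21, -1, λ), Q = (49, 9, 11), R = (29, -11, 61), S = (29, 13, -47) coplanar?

0

Coplanarity ⇔ det[PQ; PR; PS] = 0.
Expanding, this is linear in λ: (480)λ + (0) = 0.
So λ = 0.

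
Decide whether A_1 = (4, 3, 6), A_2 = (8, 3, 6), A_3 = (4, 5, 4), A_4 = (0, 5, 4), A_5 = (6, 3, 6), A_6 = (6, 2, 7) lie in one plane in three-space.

Yes

The plane through A_1, A_2, A_3 has normal n = A_1A_2 × A_1A_3 = (0, 8, 8) and equation n·P = 72.
Checking the remaining points: n·A_4 = 72, n·A_5 = 72, n·A_6 = 72.
All equal 72, so all 6 points lie in one plane.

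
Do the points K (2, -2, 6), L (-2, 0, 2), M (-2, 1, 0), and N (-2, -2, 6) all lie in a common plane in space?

Yes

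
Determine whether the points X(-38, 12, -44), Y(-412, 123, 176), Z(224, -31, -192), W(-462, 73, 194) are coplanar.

Yes

A normal to the plane through X, Y, Z is n = XY × XZ = (-6968, 2288, -13000).
The plane has equation n·P = 864240. For W: n·W = 864240.
Equal, so W lies in the plane and all four are coplanar.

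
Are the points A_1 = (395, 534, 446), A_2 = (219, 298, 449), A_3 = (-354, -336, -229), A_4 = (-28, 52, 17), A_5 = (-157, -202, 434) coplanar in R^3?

Yes

The plane through A_1, A_2, A_3 has normal n = A_1A_2 × A_1A_3 = (161910, -121047, -23644) and equation n·P = -11229872.
Checking the remaining points: n·A_4 = -11229872, n·A_5 = -11229872.
All equal -11229872, so all 5 points lie in one plane.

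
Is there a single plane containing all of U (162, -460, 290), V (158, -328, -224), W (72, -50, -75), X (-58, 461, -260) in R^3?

No

A normal to the plane through U, V, W is n = UV × UW = (162560, 44800, 10240).
The plane has equation n·P = 8696320. For X: n·X = 8561920.
8561920 ≠ 8696320, so X is off the plane.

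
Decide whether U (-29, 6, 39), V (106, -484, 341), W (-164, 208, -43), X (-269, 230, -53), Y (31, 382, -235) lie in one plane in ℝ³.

No

The plane through U, V, W has normal n = UV × UW = (-20824, -29700, -38880) and equation n·P = -1090624.
Checking the remaining points: n·X = 831296, n·Y = -2854144.
Since n·X = 831296 ≠ -1090624, X is off the plane and the points are not all coplanar.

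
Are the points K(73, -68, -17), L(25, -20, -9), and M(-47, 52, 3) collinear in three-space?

KL = (-48, 48, 8), KM = (-120, 120, 20).
Each component of KM is 5/2 times the corresponding component of KL, so KM = 5/2·KL and the points are collinear.

Yes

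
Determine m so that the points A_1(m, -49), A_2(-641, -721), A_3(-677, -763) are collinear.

-65

The three points are collinear iff det[A_1A_2; A_1A_3] = 0.
This determinant is linear in m: (42)m + (2730) = 0, so m = -65.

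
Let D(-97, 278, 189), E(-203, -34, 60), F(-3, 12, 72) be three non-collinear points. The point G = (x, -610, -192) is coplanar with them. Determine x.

Coplanarity requires DE · (DF × DG) = 0.
DE = (-106, -312, -129), DF = (94, -266, -117); the triple product is linear in x with coefficient 2190 and constant term 76650.
Setting it to zero: x = -35.

-35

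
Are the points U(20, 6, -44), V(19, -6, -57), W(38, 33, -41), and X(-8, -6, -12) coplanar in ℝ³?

Yes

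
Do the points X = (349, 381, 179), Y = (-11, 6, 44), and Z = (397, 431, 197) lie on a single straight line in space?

Yes

XY = (-360, -375, -135), XZ = (48, 50, 18).
XY × XZ = (0, 0, 0).
The cross product vanishes, so the three points are collinear.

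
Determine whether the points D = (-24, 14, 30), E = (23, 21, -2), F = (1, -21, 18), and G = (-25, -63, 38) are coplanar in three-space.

No

A normal to the plane through D, E, F is n = DE × DF = (-1204, -236, -1820).
The plane has equation n·P = -29008. For G: n·G = -24192.
-24192 ≠ -29008, so G is off the plane.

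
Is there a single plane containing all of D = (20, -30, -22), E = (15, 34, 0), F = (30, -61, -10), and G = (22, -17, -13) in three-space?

No

A normal to the plane through D, E, F is n = DE × DF = (1450, 280, -485).
The plane has equation n·P = 31270. For G: n·G = 33445.
33445 ≠ 31270, so G is off the plane.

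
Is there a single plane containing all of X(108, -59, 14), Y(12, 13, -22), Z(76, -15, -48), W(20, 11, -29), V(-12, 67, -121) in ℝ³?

The plane through X, Y, Z has normal n = XY × XZ = (-2880, -4800, -1920) and equation n·P = -54720.
Checking the remaining points: n·W = -54720, n·V = -54720.
All equal -54720, so all 5 points lie in one plane.

Yes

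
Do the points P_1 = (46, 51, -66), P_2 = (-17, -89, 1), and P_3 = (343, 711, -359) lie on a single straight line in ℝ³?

P_1P_2 = (-63, -140, 67), P_1P_3 = (297, 660, -293).
P_1P_2 × P_1P_3 = (-3200, 1440, 0).
The cross product is nonzero, so the points do not lie on one line.

No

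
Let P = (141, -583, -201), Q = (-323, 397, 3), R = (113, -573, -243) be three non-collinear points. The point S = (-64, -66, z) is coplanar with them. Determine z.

-18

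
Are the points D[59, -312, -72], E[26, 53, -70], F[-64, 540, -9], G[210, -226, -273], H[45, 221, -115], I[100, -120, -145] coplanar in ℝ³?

No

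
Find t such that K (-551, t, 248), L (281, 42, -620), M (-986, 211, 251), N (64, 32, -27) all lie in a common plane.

Coplanarity ⇔ det[KL; KM; KN] = 0.
Expanding, this is linear in t: (-562324)t + (71415148) = 0.
So t = 127.

127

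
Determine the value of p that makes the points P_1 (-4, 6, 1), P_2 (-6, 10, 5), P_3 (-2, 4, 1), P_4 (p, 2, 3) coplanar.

1

Coplanarity ⇔ det[P_1P_2; P_1P_3; P_1P_4] = 0.
Expanding, this is linear in p: (8)p + (-8) = 0.
So p = 1.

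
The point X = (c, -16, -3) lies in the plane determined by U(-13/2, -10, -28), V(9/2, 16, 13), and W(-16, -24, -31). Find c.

A normal to the plane is n = UV × UW = (496, -713/2, 93).
X lies in the plane iff n · UX = 0.
This gives (496)c + (7688) = 0, so c = -31/2.

-31/2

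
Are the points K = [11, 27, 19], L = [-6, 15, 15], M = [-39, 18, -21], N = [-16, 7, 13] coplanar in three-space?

A normal to the plane through K, L, M is n = KL × KM = (444, -480, -447).
The plane has equation n·P = -16569. For N: n·N = -16275.
-16275 ≠ -16569, so N is off the plane.

No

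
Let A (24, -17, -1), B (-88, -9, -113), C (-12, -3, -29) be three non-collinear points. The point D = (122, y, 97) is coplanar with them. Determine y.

-24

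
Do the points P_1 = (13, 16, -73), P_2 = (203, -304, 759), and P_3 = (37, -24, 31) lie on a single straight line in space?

P_1P_2 = (190, -320, 832), P_1P_3 = (24, -40, 104).
Comparing components 3 and 1: (832)(24) − (190)(104) = 208 ≠ 0, so P_1P_2 and P_1P_3 are not parallel and the points are not collinear.

No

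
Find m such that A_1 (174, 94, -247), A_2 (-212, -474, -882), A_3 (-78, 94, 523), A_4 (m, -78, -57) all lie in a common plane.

Coplanarity ⇔ det[A_1A_2; A_1A_3; A_1A_4] = 0.
Expanding, this is linear in m: (-437360)m + (-29740480) = 0.
So m = -68.

-68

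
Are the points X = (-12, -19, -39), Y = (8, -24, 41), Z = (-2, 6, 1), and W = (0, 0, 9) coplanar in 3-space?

Yes

With X as base: XY = (20, -5, 80), XZ = (10, 25, 40), XW = (12, 19, 48).
XZ × XW = (440, 0, -110).
XY · (XZ × XW) = 0.
The scalar triple product vanishes, so the four points are coplanar.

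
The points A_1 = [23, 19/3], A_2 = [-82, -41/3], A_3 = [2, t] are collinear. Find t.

7/3

Collinearity: (A_3 − A_1) must be parallel to (A_2 − A_1) = (-105, -20).
Cross-multiplying the components: (t − 19/3)·(-105) = (-21)·(-20).
Solving gives t = 7/3.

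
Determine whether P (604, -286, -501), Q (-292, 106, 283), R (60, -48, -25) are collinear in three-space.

PQ = (-896, 392, 784), PR = (-544, 238, 476).
PQ × PR = (0, 0, 0).
The cross product vanishes, so the three points are collinear.

Yes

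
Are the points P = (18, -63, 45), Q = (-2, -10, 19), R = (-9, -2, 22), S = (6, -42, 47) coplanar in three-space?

With P as base: PQ = (-20, 53, -26), PR = (-27, 61, -23), PS = (-12, 21, 2).
PR × PS = (605, 330, 165).
PQ · (PR × PS) = 1100.
Since 1100 ≠ 0, the four points are not coplanar.

No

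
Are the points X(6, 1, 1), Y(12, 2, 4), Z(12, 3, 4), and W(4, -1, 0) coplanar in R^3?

With X as base: XY = (6, 1, 3), XZ = (6, 2, 3), XW = (-2, -2, -1).
XZ × XW = (4, 0, -8).
XY · (XZ × XW) = 0.
The scalar triple product vanishes, so the four points are coplanar.

Yes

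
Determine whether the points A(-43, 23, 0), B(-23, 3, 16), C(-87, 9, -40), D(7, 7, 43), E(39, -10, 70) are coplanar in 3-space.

No

The plane through A, B, C has normal n = AB × AC = (1024, 96, -1160) and equation n·P = -41824.
Checking the remaining points: n·D = -42040, n·E = -42224.
Since n·D = -42040 ≠ -41824, D is off the plane and the points are not all coplanar.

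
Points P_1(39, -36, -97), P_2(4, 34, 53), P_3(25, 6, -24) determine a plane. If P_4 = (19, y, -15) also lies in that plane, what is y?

The plane through P_1, P_2, P_3 has equation −1190x + 455y − 490z = -15260.
Substituting P_4: (455)y + (-15260) = -15260, so y = 0.

0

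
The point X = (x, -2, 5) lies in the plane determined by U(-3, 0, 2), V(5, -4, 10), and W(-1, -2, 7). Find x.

A normal to the plane is n = UV × UW = (-4, -24, -8).
X lies in the plane iff n · UX = 0.
This gives (-4)x + (12) = 0, so x = 3.

3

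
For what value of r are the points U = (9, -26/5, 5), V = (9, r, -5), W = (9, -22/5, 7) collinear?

-46/5

Direction UW = (0, 4/5, 2). From the z-coordinate of V, the parameter along the line is τ = (-5 − 5)/2 = -5.
Then r = (-26/5) + (-5)·(4/5) = -46/5.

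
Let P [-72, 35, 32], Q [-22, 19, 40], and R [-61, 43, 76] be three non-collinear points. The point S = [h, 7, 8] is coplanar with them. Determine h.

-13

A normal to the plane is n = PQ × PR = (-768, -2112, 576).
S lies in the plane iff n · PS = 0.
This gives (-768)h + (-9984) = 0, so h = -13.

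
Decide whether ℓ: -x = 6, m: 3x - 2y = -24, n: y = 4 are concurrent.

No

Intersecting ℓ and m: solving the 2×2 system gives (x, y) = (-6, 3).
Substitute into n: (0)(-6) + (1)(3) = 3.
But n requires 4 ≠ 3, so the three lines have no common point.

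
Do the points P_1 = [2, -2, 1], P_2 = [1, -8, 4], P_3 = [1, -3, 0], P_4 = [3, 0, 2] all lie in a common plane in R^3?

No

A normal to the plane through P_1, P_2, P_3 is n = P_1P_2 × P_1P_3 = (9, -4, -5).
The plane has equation n·P = 21. For P_4: n·P_4 = 17.
17 ≠ 21, so P_4 is off the plane.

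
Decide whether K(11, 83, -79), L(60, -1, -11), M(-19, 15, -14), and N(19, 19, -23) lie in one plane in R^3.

A normal to the plane through K, L, M is n = KL × KM = (-836, -5225, -5852).
The plane has equation n·P = 19437. For N: n·N = 19437.
Equal, so N lies in the plane and all four are coplanar.

Yes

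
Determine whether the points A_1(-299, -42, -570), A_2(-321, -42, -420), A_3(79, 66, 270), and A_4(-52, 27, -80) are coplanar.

No

A normal to the plane through A_1, A_2, A_3 is n = A_1A_2 × A_1A_3 = (-16200, 75180, -2376).
The plane has equation n·P = 3040560. For A_4: n·A_4 = 3062340.
3062340 ≠ 3040560, so A_4 is off the plane.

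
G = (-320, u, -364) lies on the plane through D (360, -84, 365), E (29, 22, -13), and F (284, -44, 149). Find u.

Coplanarity requires DE · (DF × DG) = 0.
DE = (-331, 106, -378), DF = (-76, 40, -216); the triple product is linear in u with coefficient -42768 and constant term 5474304.
Setting it to zero: u = 128.

128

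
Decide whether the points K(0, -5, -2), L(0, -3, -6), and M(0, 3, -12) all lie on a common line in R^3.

No

KL = (0, 2, -4), KM = (0, 8, -10).
Comparing components 2 and 3: (2)(-10) − (-4)(8) = 12 ≠ 0, so KL and KM are not parallel and the points are not collinear.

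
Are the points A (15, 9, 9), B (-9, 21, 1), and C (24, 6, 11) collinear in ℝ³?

AB = (-24, 12, -8), AC = (9, -3, 2).
AB × AC = (0, -24, -36).
The cross product is nonzero, so the points do not lie on one line.

No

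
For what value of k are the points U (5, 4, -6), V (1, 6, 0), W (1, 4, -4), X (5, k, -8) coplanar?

Coplanarity ⇔ det[UV; UW; UX] = 0.
Expanding, this is linear in k: (-16)k + (48) = 0.
So k = 3.

3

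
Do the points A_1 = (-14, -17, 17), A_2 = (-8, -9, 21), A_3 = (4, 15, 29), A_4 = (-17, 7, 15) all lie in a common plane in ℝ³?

A normal to the plane through A_1, A_2, A_3 is n = A_1A_2 × A_1A_3 = (-32, 0, 48).
The plane has equation n·P = 1264. For A_4: n·A_4 = 1264.
Equal, so A_4 lies in the plane and all four are coplanar.

Yes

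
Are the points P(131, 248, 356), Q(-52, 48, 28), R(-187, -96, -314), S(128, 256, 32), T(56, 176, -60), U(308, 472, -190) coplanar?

Yes

The plane through P, Q, R has normal n = PQ × PR = (21168, -18306, -648) and equation n·X = -1997568.
Checking the remaining points: n·S = -1997568, n·T = -1997568, n·U = -1997568.
All equal -1997568, so all 6 points lie in one plane.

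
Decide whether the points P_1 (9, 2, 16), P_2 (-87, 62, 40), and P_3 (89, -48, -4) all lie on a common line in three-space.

Yes

P_1P_2 = (-96, 60, 24), P_1P_3 = (80, -50, -20).
Each component of P_1P_3 is -5/6 times the corresponding component of P_1P_2, so P_1P_3 = -5/6·P_1P_2 and the points are collinear.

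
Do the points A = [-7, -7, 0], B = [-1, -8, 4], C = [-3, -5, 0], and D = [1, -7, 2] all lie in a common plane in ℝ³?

No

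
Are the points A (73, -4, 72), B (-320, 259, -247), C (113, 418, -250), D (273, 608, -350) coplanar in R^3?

No

With A as base: AB = (-393, 263, -319), AC = (40, 422, -322), AD = (200, 612, -422).
AC × AD = (18980, -47520, -59920).
AB · (AC × AD) = -842420.
Since -842420 ≠ 0, the four points are not coplanar.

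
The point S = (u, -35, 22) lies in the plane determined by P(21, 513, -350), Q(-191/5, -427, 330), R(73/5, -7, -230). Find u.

-11

Coplanarity requires PQ · (PR × PS) = 0.
PQ = (-296/5, -940, 680), PR = (-32/5, -520, 120); the triple product is linear in u with coefficient 240800 and constant term 2648800.
Setting it to zero: u = -11.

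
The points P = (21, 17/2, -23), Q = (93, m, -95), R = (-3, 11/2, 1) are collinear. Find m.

Direction PR = (-24, -3, 24). From the x-coordinate of Q, the parameter along the line is τ = (93 − 21)/(-24) = -3.
Then m = 17/2 + (-3)·(-3) = 35/2.

35/2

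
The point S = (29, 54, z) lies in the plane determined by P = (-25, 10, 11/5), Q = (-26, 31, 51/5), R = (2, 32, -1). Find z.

-21/5

The plane through P, Q, R has equation −(1216/5)x + (1064/5)y − 589z = 34561/5.
Substituting S: (-589)z + (22192/5) = 34561/5, so z = -21/5.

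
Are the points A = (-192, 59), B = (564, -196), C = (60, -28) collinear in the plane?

No

AB = (756, -255), AC = (252, -87).
Twice the signed area of △ABC is (756)(-87) − (-255)(252) = -1512.
The area is nonzero, so the three points are not collinear.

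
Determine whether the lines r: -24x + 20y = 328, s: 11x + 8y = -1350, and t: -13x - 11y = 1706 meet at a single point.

No

Intersecting r and s: solving the 2×2 system gives (x, y) = (-7406/103, -7198/103).
Substitute into t: (-13)(-7406/103) + (-11)(-7198/103) = 175456/103.
But t requires 1706 ≠ 175456/103, so the three lines have no common point.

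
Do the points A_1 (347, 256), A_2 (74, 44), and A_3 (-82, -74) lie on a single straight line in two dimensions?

No

A_1A_2 = (-273, -212), A_1A_3 = (-429, -330).
Twice the signed area of △A_1A_2A_3 is (-273)(-330) − (-212)(-429) = -858.
The area is nonzero, so the three points are not collinear.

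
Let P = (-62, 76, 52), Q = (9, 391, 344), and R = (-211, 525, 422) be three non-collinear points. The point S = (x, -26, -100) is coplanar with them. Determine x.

-396

Coplanarity requires PQ · (PR × PS) = 0.
PQ = (71, 315, 292), PR = (-149, 449, 370); the triple product is linear in x with coefficient -14558 and constant term -5764968.
Setting it to zero: x = -396.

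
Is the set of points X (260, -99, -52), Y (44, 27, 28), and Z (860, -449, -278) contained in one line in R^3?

No

XY = (-216, 126, 80), XZ = (600, -350, -226).
Comparing components 2 and 3: (126)(-226) − (80)(-350) = -476 ≠ 0, so XY and XZ are not parallel and the points are not collinear.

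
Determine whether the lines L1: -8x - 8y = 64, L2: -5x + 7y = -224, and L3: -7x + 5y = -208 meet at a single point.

The three lines meet at one point iff the augmented coefficient matrix [aᵢ bᵢ cᵢ] has rank < 3, i.e. its determinant vanishes.
Here the determinant is 0.
It vanishes, so the lines are concurrent at (14, -22).

Yes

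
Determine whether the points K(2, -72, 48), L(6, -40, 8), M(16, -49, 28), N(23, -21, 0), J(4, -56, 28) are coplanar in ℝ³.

No

The plane through K, L, M has normal n = KL × KM = (280, -480, -356) and equation n·P = 18032.
Checking the remaining points: n·N = 16520, n·J = 18032.
Since n·N = 16520 ≠ 18032, N is off the plane and the points are not all coplanar.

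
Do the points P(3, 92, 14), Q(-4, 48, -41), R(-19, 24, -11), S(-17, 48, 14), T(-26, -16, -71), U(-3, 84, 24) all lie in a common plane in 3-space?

No

The plane through P, Q, R has normal n = PQ × PR = (-2640, 1035, -492) and equation n·X = 80412.
Checking the remaining points: n·S = 87672, n·T = 87012, n·U = 83052.
Since n·S = 87672 ≠ 80412, S is off the plane and the points are not all coplanar.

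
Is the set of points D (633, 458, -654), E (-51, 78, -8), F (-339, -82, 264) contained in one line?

Yes

DE = (-684, -380, 646), DF = (-972, -540, 918).
Each component of DF is 27/19 times the corresponding component of DE, so DF = 27/19·DE and the points are collinear.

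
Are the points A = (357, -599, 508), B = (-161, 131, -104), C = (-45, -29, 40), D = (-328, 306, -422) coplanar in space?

With A as base: AB = (-518, 730, -612), AC = (-402, 570, -468), AD = (-685, 905, -930).
AC × AD = (-106560, -53280, 26640).
AB · (AC × AD) = 0.
The scalar triple product vanishes, so the four points are coplanar.

Yes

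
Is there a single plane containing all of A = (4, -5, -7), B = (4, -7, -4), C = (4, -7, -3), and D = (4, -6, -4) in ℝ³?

Yes

With A as base: AB = (0, -2, 3), AC = (0, -2, 4), AD = (0, -1, 3).
AC × AD = (-2, 0, 0).
AB · (AC × AD) = 0.
The scalar triple product vanishes, so the four points are coplanar.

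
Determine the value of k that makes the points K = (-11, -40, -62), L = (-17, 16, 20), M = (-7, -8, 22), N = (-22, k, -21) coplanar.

Normal to plane KLM: n = (2080, 832, -416); plane equation n·P = -30368.
Requiring n·N = -30368: (832)k + (-37024) = -30368.
So k = 8.

8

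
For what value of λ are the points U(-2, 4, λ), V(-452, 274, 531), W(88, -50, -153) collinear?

Direction VW = (540, -324, -684). From the x-coordinate of U, the parameter along the line is τ = (-2 − (-452))/540 = 5/6.
Then λ = 531 + 5/6·(-684) = -39.

-39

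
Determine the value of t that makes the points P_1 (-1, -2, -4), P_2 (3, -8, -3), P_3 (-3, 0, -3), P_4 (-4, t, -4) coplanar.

2

Coplanarity ⇔ det[P_1P_2; P_1P_3; P_1P_4] = 0.
Expanding, this is linear in t: (-6)t + (12) = 0.
So t = 2.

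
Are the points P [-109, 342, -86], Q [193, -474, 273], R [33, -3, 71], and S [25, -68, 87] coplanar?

A normal to the plane through P, Q, R is n = PQ × PR = (-4257, 3564, 11682).
The plane has equation n·X = 678249. For S: n·S = 667557.
667557 ≠ 678249, so S is off the plane.

No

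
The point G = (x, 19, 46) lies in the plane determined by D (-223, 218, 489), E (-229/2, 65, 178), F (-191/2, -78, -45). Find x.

Coplanarity requires DE · (DF × DG) = 0.
DE = (217/2, -153, -311), DF = (255/2, -296, -534); the triple product is linear in x with coefficient -10354 and constant term -362390.
Setting it to zero: x = -35.

-35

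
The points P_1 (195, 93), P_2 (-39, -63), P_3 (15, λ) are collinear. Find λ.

The three points are collinear iff det[P_1P_2; P_1P_3] = 0.
This determinant is linear in λ: (-234)λ + (-6318) = 0, so λ = -27.

-27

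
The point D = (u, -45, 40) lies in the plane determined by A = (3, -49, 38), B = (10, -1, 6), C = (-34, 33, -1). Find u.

-11

Coplanarity requires AB · (AC × AD) = 0.
AB = (7, 48, -32), AC = (-37, 82, -39); the triple product is linear in u with coefficient 752 and constant term 8272.
Setting it to zero: u = -11.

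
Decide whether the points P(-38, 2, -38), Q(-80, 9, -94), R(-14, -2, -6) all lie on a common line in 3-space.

PQ = (-42, 7, -56), PR = (24, -4, 32).
PQ × PR = (0, 0, 0).
The cross product vanishes, so the three points are collinear.

Yes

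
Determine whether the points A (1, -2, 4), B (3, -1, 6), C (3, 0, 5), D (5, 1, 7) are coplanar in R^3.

With A as base: AB = (2, 1, 2), AC = (2, 2, 1), AD = (4, 3, 3).
AC × AD = (3, -2, -2).
AB · (AC × AD) = 0.
The scalar triple product vanishes, so the four points are coplanar.

Yes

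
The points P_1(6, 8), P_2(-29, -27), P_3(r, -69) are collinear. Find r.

-71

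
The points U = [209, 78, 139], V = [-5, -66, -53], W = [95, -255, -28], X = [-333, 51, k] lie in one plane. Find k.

Normal to plane UVW: n = (-39888, -13850, 54846); plane equation n·P = -1793298.
Requiring n·X = -1793298: (54846)k + (12576354) = -1793298.
So k = -262.

-262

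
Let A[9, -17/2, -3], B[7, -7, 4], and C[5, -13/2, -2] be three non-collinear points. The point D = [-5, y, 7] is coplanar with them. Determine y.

-1

The plane through A, B, C has equation −(25/2)x − 26y + 2z = 205/2.
Substituting D: (-26)y + (153/2) = 205/2, so y = -1.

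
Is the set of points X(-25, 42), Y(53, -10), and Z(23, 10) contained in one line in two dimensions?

Yes

XY = (78, -52), XZ = (48, -32).
det[XY; XZ] = (78)(-32) − (-52)(48) = 0.
The determinant is zero, so the points are collinear.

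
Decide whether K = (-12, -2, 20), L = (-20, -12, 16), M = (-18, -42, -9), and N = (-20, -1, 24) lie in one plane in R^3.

With K as base: KL = (-8, -10, -4), KM = (-6, -40, -29), KN = (-8, 1, 4).
KM × KN = (-131, 256, -326).
KL · (KM × KN) = -208.
Since -208 ≠ 0, the four points are not coplanar.

No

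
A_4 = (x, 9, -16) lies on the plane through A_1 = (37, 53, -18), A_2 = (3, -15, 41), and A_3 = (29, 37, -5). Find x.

15

The plane through A_1, A_2, A_3 has equation 60x − 30y = 630.
Substituting A_4: (60)x + (-270) = 630, so x = 15.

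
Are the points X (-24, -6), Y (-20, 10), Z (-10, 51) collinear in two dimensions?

No

XY = (4, 16), XZ = (14, 57).
Twice the signed area of △XYZ is (4)(57) − (16)(14) = 4.
The area is nonzero, so the three points are not collinear.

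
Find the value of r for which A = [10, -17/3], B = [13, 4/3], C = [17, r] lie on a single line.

32/3

Collinearity: (C − A) must be parallel to (B − A) = (3, 7).
Cross-multiplying the components: (r − (-17/3))·(3) = (7)·(7).
Solving gives r = 32/3.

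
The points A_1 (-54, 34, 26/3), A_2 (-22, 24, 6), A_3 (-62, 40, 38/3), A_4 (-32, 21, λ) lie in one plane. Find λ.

1

Normal to plane A_1A_2A_3: n = (-24, -320/3, 112); plane equation n·P = -1360.
Requiring n·A_4 = -1360: (112)λ + (-1472) = -1360.
So λ = 1.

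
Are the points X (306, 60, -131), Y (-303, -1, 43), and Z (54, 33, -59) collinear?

No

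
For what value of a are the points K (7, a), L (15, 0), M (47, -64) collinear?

16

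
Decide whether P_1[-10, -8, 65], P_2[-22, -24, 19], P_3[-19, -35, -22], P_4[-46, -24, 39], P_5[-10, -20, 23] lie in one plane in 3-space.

The plane through P_1, P_2, P_3 has normal n = P_1P_2 × P_1P_3 = (150, -630, 180) and equation n·P = 15240.
Checking the remaining points: n·P_4 = 15240, n·P_5 = 15240.
All equal 15240, so all 5 points lie in one plane.

Yes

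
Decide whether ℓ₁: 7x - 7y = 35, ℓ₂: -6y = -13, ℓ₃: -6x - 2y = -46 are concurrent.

No

Intersecting ℓ₁ and ℓ₂: solving the 2×2 system gives (x, y) = (43/6, 13/6).
Substitute into ℓ₃: (-6)(43/6) + (-2)(13/6) = -142/3.
But ℓ₃ requires -46 ≠ -142/3, so the three lines have no common point.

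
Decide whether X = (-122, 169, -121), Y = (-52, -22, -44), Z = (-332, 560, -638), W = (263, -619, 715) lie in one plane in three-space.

Yes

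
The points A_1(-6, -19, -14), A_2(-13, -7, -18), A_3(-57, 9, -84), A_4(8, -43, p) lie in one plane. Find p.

-6

The points are coplanar iff A_1A_2 · (A_1A_3 × A_1A_4) = 0.
Expanding, this is linear in p: (416)p + (2496) = 0.
So p = -6.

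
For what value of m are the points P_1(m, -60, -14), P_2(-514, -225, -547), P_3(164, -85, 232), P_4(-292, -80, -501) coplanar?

Coplanarity ⇔ det[P_1P_2; P_1P_3; P_1P_4] = 0.
Expanding, this is linear in m: (106515)m + (-4473630) = 0.
So m = 42.

42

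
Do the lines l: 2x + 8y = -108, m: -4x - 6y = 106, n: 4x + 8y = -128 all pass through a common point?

Intersecting l and m: solving the 2×2 system gives (x, y) = (-10, -11).
Substitute into n: (4)(-10) + (8)(-11) = -128.
This equals -128, so (-10, -11) lies on all three lines and they are concurrent.

Yes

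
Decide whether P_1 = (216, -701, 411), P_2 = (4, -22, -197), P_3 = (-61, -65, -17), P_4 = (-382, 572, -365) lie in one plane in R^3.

No

With P_1 as base: P_1P_2 = (-212, 679, -608), P_1P_3 = (-277, 636, -428), P_1P_4 = (-598, 1273, -776).
P_1P_3 × P_1P_4 = (51308, 40992, 27707).
P_1P_2 · (P_1P_3 × P_1P_4) = 110416.
Since 110416 ≠ 0, the four points are not coplanar.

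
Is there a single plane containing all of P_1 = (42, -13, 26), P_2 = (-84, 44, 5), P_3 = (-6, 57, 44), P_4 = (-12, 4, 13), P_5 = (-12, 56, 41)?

Yes

The plane through P_1, P_2, P_3 has normal n = P_1P_2 × P_1P_3 = (2496, 3276, -6084) and equation n·P = -95940.
Checking the remaining points: n·P_4 = -95940, n·P_5 = -95940.
All equal -95940, so all 5 points lie in one plane.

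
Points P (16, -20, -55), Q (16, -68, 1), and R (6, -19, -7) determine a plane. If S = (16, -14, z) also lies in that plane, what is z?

-62

The plane through P, Q, R has equation −2360x − 560y − 480z = -160.
Substituting S: (-480)z + (-29920) = -160, so z = -62.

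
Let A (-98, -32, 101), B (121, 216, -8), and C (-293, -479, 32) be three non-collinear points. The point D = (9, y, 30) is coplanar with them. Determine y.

A normal to the plane is n = AB × AC = (-65835, 36366, -49533).
D lies in the plane iff n · AD = 0.
This gives (36366)y + (-2363790) = 0, so y = 65.

65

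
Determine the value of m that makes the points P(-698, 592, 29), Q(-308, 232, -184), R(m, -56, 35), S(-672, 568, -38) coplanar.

Normal to plane PQS: n = (19008, 20592, 0); plane equation n·X = -1077120.
Requiring n·R = -1077120: (19008)m + (-1153152) = -1077120.
So m = 4.

4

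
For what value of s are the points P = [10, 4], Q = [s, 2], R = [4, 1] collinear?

Collinearity: (Q − P) must be parallel to (R − P) = (-6, -3).
Cross-multiplying the components: (s − 10)·(-3) = (-2)·(-6).
Solving gives s = 6.

6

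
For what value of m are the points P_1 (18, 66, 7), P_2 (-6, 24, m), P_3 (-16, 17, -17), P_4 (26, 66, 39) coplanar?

7

Normal to plane P_1P_3P_4: n = (-1568, 896, 392); plane equation n·P = 33656.
Requiring n·P_2 = 33656: (392)m + (30912) = 33656.
So m = 7.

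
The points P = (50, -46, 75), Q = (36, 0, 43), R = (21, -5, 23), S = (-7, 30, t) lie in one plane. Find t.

-26

The points are coplanar iff PQ · (PR × PS) = 0.
Expanding, this is linear in t: (760)t + (19760) = 0.
So t = -26.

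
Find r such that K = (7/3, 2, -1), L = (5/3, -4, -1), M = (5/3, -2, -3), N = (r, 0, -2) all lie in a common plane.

Normal to plane KLM: n = (12, -4/3, -4/3); plane equation n·P = 80/3.
Requiring n·N = 80/3: (12)r + (8/3) = 80/3.
So r = 2.

2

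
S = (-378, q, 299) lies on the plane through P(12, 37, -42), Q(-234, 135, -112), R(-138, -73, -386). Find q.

447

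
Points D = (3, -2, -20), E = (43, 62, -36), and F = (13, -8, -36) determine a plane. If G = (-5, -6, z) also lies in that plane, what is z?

-12

The plane through D, E, F has equation −1120x + 480y − 880z = 13280.
Substituting G: (-880)z + (2720) = 13280, so z = -12.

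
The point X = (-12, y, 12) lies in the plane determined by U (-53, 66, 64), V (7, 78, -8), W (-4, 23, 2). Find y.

28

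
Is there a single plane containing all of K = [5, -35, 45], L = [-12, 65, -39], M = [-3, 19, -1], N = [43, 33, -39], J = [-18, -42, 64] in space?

Yes

The plane through K, L, M has normal n = KL × KM = (-64, -110, -118) and equation n·P = -1780.
Checking the remaining points: n·N = -1780, n·J = -1780.
All equal -1780, so all 5 points lie in one plane.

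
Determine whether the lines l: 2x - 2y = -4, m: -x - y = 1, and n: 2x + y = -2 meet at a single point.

No

Intersecting l and m: solving the 2×2 system gives (x, y) = (-3/2, 1/2).
Substitute into n: (2)(-3/2) + (1)(1/2) = -5/2.
But n requires -2 ≠ -5/2, so the three lines have no common point.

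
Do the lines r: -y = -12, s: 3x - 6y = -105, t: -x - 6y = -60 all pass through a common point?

No

Intersecting r and s: solving the 2×2 system gives (x, y) = (-11, 12).
Substitute into t: (-1)(-11) + (-6)(12) = -61.
But t requires -60 ≠ -61, so the three lines have no common point.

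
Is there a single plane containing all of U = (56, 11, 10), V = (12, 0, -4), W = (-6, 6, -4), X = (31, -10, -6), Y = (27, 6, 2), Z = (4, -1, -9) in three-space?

No

The plane through U, V, W has normal n = UV × UW = (84, 252, -462) and equation n·P = 2856.
Checking the remaining points: n·X = 2856, n·Y = 2856, n·Z = 4242.
Since n·Z = 4242 ≠ 2856, Z is off the plane and the points are not all coplanar.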